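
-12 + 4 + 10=2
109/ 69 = 1.58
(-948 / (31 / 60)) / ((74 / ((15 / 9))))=-47400/1147 = -41.33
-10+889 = 879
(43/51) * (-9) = -129/17 = -7.59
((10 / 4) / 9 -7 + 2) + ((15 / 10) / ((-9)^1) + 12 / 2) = 10/9 = 1.11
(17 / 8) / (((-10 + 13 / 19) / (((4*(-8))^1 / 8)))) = 323/354 = 0.91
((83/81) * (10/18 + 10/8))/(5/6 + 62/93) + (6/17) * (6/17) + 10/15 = 2559343/1264086 = 2.02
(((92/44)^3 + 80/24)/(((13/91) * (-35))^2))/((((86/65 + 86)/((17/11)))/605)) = 11008231/2060388 = 5.34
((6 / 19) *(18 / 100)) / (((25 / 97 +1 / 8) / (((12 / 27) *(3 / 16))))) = 194/15675 = 0.01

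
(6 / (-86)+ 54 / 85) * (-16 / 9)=-11024/10965 = -1.01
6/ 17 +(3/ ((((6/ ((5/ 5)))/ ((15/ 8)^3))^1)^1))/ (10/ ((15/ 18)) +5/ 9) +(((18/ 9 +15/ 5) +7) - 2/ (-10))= 126046579/9835520 = 12.82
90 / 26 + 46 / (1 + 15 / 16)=10963/403 = 27.20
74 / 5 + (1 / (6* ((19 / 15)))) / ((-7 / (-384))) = 14642/665 = 22.02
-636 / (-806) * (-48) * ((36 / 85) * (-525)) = 57697920/6851 = 8421.82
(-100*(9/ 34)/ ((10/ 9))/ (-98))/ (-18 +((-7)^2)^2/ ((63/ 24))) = 243/896308 = 0.00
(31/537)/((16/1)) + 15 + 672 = 5902735/8592 = 687.00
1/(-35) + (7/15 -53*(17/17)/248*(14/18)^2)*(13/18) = 2722133/12655440 = 0.22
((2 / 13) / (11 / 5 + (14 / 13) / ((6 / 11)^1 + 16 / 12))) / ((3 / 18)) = 465/1397 = 0.33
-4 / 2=-2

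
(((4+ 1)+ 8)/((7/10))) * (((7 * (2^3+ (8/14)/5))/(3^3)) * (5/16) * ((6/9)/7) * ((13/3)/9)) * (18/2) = 59995/11907 = 5.04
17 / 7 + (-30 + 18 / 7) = -25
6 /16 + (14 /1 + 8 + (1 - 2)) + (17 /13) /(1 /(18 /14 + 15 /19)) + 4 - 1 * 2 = 360859/13832 = 26.09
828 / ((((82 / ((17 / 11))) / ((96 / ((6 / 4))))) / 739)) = 332869248/451 = 738069.29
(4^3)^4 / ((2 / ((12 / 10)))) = 50331648/5 = 10066329.60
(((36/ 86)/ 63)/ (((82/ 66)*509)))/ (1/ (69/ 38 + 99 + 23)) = 155265/119349811 = 0.00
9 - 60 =-51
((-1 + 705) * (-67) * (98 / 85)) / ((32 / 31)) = -4478012/85 = -52682.49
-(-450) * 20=9000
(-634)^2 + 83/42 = 16882235/42 = 401957.98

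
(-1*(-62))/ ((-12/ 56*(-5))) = 868/15 = 57.87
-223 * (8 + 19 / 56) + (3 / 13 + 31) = -1331097/728 = -1828.43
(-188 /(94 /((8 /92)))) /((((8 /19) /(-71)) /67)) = 90383/46 = 1964.85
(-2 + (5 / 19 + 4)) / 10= 43/190 = 0.23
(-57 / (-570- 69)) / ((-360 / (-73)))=1387/76680 = 0.02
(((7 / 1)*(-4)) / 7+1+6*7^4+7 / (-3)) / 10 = 21601/15 = 1440.07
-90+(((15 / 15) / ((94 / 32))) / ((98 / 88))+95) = 12219/2303 = 5.31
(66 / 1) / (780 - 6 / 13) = 143/1689 = 0.08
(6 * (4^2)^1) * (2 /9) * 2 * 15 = 640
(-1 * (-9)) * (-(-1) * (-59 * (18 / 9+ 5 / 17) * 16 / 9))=-36816/17 = -2165.65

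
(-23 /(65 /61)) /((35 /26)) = -2806/175 = -16.03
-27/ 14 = -1.93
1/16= 0.06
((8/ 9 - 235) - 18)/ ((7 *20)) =-2269/1260 = -1.80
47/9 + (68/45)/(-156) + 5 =17923/1755 = 10.21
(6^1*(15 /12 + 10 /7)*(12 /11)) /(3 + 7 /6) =324/77 = 4.21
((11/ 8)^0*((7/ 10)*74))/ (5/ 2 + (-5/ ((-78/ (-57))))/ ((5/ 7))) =-3367/170 = -19.81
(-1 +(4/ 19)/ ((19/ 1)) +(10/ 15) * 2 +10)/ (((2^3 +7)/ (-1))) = -11203/16245 = -0.69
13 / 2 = 6.50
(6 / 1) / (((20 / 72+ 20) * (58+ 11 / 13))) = 156/31025 = 0.01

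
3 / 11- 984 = -10821/11 = -983.73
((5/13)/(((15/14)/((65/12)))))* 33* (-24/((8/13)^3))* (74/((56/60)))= -67063425/128 = -523933.01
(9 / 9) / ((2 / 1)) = 1/2 = 0.50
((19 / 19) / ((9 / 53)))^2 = 2809/81 = 34.68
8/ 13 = 0.62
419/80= 5.24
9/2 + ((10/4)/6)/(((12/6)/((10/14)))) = 4.65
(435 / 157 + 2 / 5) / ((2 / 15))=7467/314 = 23.78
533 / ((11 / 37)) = 1792.82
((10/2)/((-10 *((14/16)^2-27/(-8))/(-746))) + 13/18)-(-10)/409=177202369/1950930 = 90.83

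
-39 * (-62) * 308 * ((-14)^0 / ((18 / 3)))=124124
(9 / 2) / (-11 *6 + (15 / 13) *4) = -39/532 = -0.07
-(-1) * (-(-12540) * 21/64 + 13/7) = 461053/112 = 4116.54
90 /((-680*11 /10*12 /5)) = -75/1496 = -0.05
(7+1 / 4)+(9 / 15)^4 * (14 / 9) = 18629/2500 = 7.45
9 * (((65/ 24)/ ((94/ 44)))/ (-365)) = -429/13724 = -0.03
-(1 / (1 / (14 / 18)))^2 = -0.60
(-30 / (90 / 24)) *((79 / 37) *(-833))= 526456/37 = 14228.54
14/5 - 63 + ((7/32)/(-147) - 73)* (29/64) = -20058673/215040 = -93.28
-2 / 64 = -0.03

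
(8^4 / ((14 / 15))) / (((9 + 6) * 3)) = 2048/21 = 97.52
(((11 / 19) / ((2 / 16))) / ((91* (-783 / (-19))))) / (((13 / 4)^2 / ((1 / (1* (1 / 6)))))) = 2816/4013919 = 0.00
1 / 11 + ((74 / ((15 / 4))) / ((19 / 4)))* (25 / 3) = 65291/1881 = 34.71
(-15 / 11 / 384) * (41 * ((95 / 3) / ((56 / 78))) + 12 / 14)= -36185/5632 = -6.42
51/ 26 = 1.96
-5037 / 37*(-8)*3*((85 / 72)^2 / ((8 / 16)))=12130775/1332 = 9107.19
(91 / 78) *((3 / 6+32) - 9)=329/12 = 27.42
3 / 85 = 0.04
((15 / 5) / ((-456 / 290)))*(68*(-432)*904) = 962651520/19 = 50665869.47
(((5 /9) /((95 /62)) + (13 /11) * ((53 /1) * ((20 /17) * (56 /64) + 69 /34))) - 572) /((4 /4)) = -12152662/31977 = -380.04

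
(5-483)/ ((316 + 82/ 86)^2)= -883822/185749641 = 0.00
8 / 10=4/5 = 0.80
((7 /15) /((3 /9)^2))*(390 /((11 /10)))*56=917280/11 = 83389.09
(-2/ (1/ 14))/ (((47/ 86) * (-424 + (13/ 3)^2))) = 3096/24487 = 0.13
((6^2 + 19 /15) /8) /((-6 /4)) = -559/180 = -3.11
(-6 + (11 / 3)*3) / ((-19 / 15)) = -3.95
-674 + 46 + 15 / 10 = -1253/2 = -626.50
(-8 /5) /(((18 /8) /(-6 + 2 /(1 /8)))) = -64/9 = -7.11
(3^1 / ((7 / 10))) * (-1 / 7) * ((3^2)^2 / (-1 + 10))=-5.51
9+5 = 14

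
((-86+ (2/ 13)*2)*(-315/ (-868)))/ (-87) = 8355/23374 = 0.36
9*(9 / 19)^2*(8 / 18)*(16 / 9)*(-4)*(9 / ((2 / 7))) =-72576/361 = -201.04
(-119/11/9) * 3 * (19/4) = -2261/132 = -17.13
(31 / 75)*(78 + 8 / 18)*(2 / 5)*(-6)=-87544/1125 = -77.82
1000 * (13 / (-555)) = -2600/111 = -23.42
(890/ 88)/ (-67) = -445/2948 = -0.15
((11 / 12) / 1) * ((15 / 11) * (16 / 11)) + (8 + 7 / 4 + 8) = 861/44 = 19.57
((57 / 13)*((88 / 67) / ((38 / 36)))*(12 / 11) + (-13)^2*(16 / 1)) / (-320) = -147523/17420 = -8.47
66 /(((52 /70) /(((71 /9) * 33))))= 300685/13 = 23129.62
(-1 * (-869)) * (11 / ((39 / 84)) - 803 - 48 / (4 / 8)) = -9888351/13 = -760642.38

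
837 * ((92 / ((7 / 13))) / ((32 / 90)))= 11261835/28 = 402208.39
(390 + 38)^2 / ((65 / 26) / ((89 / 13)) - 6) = -32606752/1003 = -32509.22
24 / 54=4/9 = 0.44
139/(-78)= -1.78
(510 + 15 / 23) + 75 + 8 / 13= 175294/299 = 586.27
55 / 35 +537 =3770/7 = 538.57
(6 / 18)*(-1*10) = -10/3 = -3.33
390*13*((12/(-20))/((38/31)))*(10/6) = -78585/19 = -4136.05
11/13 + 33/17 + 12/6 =1058/221 = 4.79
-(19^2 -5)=-356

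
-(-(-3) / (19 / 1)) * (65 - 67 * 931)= 186936/19 = 9838.74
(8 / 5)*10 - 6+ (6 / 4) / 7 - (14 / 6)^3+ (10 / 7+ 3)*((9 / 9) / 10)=-1934/945 = -2.05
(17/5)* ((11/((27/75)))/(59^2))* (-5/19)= -4675/595251 = -0.01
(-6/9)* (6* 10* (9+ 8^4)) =-164200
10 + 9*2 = 28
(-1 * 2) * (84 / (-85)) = 168/85 = 1.98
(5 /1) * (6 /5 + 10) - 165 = -109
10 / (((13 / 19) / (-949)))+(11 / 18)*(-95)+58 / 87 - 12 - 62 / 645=-53945807/3870 = -13939.49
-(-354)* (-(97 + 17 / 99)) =-1135160/33 = -34398.79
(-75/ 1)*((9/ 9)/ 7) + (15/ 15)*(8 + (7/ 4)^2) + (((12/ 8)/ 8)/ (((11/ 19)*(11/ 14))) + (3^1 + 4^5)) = 13928209/13552 = 1027.76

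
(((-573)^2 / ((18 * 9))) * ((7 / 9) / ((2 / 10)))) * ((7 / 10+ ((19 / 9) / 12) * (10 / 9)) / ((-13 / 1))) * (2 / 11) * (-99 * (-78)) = -555678592/729 = -762247.73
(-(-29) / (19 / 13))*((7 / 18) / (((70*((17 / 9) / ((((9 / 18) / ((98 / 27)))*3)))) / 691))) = 21101067/1266160 = 16.67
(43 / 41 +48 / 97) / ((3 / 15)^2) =153475/3977 = 38.59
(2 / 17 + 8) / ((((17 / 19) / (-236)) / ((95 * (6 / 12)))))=-101704.57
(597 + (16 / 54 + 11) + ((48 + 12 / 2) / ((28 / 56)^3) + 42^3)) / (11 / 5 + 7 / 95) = 24088010/729 = 33042.54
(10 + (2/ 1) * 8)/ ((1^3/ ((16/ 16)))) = 26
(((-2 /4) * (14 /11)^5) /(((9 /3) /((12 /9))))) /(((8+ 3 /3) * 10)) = -537824/65225655 = -0.01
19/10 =1.90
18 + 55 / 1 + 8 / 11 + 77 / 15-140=-10088/165 = -61.14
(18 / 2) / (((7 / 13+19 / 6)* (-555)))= -234/53465 = 0.00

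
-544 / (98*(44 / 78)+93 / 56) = -1188096/124363 = -9.55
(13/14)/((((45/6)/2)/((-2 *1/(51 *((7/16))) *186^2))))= -3198208/4165 = -767.88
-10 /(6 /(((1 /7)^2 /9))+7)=-10/2653 = 0.00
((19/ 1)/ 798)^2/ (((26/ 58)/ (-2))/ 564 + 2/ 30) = 13630/1593333 = 0.01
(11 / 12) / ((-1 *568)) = -11/6816 = 0.00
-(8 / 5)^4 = -4096/625 = -6.55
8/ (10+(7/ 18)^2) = 2592/3289 = 0.79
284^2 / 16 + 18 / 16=40337/8 = 5042.12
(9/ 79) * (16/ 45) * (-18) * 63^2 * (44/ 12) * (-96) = 402361344/395 = 1018636.31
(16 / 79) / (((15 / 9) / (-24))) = -1152/395 = -2.92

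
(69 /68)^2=4761/4624 = 1.03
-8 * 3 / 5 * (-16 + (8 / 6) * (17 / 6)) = 176/3 = 58.67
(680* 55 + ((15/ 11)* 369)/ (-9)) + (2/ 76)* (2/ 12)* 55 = 93659585/2508 = 37344.33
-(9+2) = -11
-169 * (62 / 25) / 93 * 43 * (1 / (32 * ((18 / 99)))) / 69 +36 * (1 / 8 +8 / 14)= 28503241/1159200 = 24.59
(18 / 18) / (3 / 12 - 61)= -4/243 = -0.02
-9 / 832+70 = 58231/832 = 69.99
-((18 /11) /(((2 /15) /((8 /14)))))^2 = -291600/5929 = -49.18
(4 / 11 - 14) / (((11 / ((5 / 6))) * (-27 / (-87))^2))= -105125/9801 = -10.73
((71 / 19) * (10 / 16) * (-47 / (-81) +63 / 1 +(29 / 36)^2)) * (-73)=-79895945/7296 = -10950.65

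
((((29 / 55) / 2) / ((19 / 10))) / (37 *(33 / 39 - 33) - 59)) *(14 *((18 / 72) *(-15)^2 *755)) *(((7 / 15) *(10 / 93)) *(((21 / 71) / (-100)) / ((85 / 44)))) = 2789423/549543479 = 0.01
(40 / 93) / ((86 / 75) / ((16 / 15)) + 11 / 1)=1600/44919 = 0.04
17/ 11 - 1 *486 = -5329/11 = -484.45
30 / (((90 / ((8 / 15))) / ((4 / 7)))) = 32/315 = 0.10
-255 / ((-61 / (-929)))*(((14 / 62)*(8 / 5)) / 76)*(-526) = 9710.79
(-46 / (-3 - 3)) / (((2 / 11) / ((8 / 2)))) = 506/3 = 168.67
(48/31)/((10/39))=936/155 = 6.04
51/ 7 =7.29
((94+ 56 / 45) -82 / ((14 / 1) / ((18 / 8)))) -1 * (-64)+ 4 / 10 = 184547/1260 = 146.47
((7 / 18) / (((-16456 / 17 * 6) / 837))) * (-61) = 3.42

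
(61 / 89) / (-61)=-1/89 = -0.01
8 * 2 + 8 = 24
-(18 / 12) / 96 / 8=-1/512 = 0.00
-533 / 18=-29.61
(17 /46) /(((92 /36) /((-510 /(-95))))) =7803/10051 = 0.78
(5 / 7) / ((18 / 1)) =5/126 = 0.04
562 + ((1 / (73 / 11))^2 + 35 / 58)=173897617/309082 = 562.63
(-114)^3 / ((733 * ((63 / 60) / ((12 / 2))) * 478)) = -29630880/1226309 = -24.16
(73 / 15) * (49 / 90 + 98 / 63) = 511/50 = 10.22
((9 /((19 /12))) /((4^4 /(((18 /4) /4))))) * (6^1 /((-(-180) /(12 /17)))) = 243/413440 = 0.00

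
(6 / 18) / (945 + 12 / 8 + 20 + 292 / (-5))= 10/27243 = 0.00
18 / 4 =9/2 = 4.50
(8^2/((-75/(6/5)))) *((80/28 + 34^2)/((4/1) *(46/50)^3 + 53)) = -129792000/6137551 = -21.15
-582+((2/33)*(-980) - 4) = -645.39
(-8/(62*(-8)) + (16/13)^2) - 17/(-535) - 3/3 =3154331/5605730 = 0.56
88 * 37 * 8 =26048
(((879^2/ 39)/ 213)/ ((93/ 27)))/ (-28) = -0.96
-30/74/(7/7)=-15/37 = -0.41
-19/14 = -1.36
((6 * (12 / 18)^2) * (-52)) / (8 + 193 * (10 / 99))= -6864/1361 = -5.04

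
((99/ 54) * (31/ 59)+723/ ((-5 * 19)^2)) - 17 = -50978983/3194850 = -15.96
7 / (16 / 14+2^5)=0.21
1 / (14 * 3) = 1/42 = 0.02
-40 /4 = -10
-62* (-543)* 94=3164604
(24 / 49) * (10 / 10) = 24/49 = 0.49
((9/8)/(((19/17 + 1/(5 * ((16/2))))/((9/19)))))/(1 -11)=-459/9842 = -0.05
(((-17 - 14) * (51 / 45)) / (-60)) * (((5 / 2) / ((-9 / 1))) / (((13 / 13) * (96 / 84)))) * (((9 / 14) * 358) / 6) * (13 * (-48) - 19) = 3510.19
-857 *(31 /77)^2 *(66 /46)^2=-285.95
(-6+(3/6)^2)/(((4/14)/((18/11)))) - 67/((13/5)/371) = -5487377/572 = -9593.32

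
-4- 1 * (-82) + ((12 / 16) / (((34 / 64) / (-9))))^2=69198/289 = 239.44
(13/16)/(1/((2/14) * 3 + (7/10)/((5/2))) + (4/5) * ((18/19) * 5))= 7657/49012 = 0.16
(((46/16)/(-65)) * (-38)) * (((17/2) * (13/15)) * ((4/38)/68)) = 23/1200 = 0.02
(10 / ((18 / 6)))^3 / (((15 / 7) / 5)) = 7000/81 = 86.42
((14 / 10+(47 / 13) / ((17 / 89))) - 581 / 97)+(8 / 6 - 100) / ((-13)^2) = 57495031/4180215 = 13.75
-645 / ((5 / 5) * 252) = -215/84 = -2.56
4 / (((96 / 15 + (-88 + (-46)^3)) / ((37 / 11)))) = -185/1339492 = 0.00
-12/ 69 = -4/23 = -0.17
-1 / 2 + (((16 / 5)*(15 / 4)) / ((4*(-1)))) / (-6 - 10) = -5/16 = -0.31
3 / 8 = 0.38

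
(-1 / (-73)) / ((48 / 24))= 1/146 = 0.01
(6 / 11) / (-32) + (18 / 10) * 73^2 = 8441121/880 = 9592.18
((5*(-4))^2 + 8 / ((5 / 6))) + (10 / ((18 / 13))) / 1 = 18757/45 = 416.82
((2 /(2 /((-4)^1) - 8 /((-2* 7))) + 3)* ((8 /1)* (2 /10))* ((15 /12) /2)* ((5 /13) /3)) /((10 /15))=155/26 = 5.96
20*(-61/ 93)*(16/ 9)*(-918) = 663680/31 = 21409.03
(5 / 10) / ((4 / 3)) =3/8 = 0.38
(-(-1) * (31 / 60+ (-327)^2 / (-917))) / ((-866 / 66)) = 8.85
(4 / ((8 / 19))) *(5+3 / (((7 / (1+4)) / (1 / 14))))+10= 11555/196 = 58.95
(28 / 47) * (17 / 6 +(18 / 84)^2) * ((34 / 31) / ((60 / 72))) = 115124/50995 = 2.26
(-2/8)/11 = -1/44 = -0.02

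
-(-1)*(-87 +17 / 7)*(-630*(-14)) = -745920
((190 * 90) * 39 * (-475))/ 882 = -17598750/49 = -359158.16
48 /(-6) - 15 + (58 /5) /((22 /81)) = 1084/55 = 19.71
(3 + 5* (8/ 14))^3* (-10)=-689210/343 = -2009.36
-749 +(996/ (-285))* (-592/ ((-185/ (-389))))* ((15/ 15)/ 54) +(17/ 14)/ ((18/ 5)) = -239915623/359100 = -668.10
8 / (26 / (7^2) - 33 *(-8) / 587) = 115052/14099 = 8.16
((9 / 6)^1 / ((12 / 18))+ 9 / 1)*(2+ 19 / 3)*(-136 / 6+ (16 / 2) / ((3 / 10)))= 375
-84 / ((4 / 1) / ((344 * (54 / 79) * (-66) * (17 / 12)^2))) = 51671466/79 = 654069.19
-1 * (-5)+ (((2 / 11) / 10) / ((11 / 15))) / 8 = 4843/968 = 5.00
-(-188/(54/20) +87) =-469/27 = -17.37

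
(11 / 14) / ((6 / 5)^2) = 275/504 = 0.55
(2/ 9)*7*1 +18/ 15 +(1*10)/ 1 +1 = 619/45 = 13.76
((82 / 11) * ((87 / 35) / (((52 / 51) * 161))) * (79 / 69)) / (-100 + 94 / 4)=-93931/55600545 = 0.00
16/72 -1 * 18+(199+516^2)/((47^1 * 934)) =-4625585/395082 = -11.71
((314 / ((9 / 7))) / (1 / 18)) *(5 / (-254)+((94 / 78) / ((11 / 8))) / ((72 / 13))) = 22975694/37719 = 609.13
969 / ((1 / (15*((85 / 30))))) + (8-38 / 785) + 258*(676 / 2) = 201579289/1570 = 128394.45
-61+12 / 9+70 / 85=-3001/51 = -58.84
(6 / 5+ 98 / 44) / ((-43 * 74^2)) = -377/25901480 = 0.00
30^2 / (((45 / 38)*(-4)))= -190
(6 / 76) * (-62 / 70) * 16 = -744/665 = -1.12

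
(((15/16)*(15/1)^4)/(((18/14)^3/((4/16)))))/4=1071875/768 = 1395.67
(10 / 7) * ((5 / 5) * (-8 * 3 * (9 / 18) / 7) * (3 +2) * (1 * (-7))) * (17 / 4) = 2550/7 = 364.29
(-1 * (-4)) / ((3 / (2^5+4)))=48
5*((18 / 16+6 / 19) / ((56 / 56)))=7.20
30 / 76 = 0.39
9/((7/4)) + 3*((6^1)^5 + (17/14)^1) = 326715/14 = 23336.79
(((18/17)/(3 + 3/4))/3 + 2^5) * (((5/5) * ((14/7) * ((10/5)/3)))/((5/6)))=21824/425 = 51.35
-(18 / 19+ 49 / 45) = -1741/855 = -2.04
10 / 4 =5/2 = 2.50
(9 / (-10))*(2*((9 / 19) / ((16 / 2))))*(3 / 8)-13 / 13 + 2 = 5837/6080 = 0.96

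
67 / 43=1.56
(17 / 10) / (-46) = -17/460 = -0.04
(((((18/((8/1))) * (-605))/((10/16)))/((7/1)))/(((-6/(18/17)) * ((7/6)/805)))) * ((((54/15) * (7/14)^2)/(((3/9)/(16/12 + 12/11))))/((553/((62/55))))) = 505.50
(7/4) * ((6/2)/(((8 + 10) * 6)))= 7/144 = 0.05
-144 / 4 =-36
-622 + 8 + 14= -600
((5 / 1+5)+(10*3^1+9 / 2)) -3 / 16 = 709/16 = 44.31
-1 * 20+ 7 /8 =-153/8 = -19.12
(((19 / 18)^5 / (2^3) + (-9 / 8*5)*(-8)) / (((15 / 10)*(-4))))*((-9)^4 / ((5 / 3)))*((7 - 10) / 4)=682720579/30720 = 22223.98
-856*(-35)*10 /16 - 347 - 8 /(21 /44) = 385586/21 = 18361.24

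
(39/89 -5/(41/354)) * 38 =-1623.84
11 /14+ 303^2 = 1285337/14 = 91809.79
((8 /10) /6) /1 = 2/15 = 0.13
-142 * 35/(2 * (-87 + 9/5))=175/6 = 29.17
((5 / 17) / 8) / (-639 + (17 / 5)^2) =-125/2133296 = 0.00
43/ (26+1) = 43/27 = 1.59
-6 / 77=-0.08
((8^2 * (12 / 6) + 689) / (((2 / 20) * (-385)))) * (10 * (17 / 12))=-69445/231 = -300.63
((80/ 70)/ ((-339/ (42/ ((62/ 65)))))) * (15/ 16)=-975/7006 = -0.14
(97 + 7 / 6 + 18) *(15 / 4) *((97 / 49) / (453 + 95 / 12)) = 1014135/542038 = 1.87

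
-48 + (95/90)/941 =-813005/16938 = -48.00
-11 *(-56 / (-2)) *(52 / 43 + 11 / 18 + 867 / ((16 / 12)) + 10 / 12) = -77823515/387 = -201094.35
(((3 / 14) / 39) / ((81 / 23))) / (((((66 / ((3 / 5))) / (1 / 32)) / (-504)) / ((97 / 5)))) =-2231/514800 = 0.00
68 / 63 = 1.08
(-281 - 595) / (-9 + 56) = -876/47 = -18.64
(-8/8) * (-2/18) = 1/9 = 0.11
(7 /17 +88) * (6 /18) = 501/17 = 29.47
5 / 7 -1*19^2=-2522/7 = -360.29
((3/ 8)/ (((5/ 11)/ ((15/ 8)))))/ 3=33/64 = 0.52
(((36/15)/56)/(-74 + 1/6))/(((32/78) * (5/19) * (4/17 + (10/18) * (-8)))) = 1020357/798817600 = 0.00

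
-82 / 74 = -41/37 = -1.11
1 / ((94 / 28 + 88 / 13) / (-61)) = -11102/1843 = -6.02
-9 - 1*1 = -10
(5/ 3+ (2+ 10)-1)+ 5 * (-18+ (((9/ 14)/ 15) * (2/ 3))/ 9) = -77.32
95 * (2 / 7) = 27.14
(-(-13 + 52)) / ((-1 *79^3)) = 39/493039 = 0.00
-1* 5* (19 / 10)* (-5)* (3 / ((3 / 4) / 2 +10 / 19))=21660/137 = 158.10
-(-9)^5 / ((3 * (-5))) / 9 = -2187/5 = -437.40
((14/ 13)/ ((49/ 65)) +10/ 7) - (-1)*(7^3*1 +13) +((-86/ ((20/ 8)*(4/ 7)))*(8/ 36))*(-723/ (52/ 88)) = 22832468/1365 = 16727.08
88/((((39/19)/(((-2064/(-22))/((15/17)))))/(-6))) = -1777792/65 = -27350.65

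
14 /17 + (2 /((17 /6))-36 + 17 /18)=-10259/306 = -33.53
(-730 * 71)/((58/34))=-881110/29 = -30383.10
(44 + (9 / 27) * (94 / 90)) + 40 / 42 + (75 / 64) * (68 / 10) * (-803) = -192133037/30240 = -6353.61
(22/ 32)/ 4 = 11/64 = 0.17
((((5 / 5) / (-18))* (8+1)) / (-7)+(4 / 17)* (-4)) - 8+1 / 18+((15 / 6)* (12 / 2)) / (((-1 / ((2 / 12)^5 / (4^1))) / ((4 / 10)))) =-5437559/616896 = -8.81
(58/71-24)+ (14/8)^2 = -20.12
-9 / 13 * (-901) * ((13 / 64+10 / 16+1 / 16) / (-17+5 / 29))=-33.01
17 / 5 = 3.40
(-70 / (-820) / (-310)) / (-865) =7/21988300 = 0.00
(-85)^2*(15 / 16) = 108375/16 = 6773.44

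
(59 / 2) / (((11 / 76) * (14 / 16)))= 17936/77 = 232.94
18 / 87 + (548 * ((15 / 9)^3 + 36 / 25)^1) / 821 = 68434574/16071075 = 4.26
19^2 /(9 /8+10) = 2888/89 = 32.45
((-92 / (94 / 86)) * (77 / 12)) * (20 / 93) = -1523060/13113 = -116.15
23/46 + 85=171/2 = 85.50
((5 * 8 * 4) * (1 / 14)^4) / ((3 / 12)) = 40/2401 = 0.02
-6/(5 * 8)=-3/20 = -0.15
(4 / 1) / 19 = 0.21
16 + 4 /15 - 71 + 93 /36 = -1043/20 = -52.15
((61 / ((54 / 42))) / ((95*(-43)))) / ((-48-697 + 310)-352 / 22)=427/16581015 = 0.00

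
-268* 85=-22780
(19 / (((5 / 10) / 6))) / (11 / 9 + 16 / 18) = 108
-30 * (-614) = 18420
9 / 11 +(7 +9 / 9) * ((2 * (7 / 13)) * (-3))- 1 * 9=-4866/143 = -34.03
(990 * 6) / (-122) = -2970/61 = -48.69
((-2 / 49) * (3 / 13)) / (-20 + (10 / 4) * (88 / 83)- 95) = 498/5940025 = 0.00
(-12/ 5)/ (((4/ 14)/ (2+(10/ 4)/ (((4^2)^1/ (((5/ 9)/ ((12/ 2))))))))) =-24367/1440 = -16.92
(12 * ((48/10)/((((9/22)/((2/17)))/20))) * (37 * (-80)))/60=-833536/51 = -16343.84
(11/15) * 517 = 5687/15 = 379.13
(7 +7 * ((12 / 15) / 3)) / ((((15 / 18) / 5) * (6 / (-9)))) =-399/5 = -79.80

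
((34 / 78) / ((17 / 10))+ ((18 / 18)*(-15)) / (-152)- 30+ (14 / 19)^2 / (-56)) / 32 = -3340057/3604224 = -0.93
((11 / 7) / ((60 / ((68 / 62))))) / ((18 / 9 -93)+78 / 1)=-187/84630 = 0.00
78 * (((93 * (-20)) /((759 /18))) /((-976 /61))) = 54405/253 = 215.04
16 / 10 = 8/5 = 1.60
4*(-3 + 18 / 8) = -3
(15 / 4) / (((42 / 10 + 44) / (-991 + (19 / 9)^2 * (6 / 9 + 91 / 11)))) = -15890300/214731 = -74.00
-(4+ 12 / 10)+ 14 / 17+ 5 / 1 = 53/85 = 0.62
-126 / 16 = -63/8 = -7.88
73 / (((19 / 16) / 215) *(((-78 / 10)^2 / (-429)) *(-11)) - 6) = -6278000/515259 = -12.18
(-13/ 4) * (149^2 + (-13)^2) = -145405/2 = -72702.50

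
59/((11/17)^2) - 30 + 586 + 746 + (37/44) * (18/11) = 349519/242 = 1444.29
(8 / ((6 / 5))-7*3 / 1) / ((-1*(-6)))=-2.39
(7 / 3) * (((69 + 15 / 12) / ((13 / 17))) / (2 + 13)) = 33439/2340 = 14.29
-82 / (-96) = 41/48 = 0.85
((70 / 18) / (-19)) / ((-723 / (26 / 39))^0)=-35/171 = -0.20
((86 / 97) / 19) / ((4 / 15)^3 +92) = 145125/286184726 = 0.00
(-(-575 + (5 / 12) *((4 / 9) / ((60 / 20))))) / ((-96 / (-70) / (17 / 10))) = 2770915/3888 = 712.68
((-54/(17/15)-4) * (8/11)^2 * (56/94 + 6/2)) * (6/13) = -4382976/96679 = -45.34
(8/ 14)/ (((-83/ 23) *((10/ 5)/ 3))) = -138/581 = -0.24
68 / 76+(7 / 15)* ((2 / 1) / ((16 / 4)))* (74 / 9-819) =-965911/5130 = -188.29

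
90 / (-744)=-0.12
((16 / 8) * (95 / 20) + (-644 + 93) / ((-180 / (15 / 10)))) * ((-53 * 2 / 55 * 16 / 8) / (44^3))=-89623/140553600 = 0.00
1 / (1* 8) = 1/8 = 0.12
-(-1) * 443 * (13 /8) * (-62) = -44632.25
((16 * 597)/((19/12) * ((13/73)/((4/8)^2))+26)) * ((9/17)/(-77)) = -18826992/7776769 = -2.42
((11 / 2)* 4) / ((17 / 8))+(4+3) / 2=471/34 = 13.85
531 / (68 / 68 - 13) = -177/4 = -44.25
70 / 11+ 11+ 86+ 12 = 1269/11 = 115.36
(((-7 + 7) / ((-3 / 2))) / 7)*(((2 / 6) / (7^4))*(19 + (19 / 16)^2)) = 0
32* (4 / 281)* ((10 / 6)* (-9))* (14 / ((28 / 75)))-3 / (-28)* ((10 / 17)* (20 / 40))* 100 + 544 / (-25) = -229756441/835975 = -274.84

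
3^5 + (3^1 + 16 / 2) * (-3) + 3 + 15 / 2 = 441/2 = 220.50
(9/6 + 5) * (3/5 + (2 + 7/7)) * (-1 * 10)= -234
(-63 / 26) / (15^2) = -7/650 = -0.01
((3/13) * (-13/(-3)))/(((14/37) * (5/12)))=222/35 = 6.34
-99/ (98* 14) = -99/1372 = -0.07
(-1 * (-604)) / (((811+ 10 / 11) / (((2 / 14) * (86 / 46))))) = 285692/1437891 = 0.20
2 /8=1/4 = 0.25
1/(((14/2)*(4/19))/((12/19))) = 0.43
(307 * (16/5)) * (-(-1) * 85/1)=83504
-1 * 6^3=-216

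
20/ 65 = 4/13 = 0.31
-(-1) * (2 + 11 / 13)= 37/13 = 2.85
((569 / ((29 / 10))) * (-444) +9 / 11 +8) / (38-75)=2354.24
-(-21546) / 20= 10773/10 = 1077.30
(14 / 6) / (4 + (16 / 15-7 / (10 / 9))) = -1.89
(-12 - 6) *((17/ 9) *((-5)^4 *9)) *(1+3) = -765000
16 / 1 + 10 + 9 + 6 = 41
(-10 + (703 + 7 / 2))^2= 1940449/4 = 485112.25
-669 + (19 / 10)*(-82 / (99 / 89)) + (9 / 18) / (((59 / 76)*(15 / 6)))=-4724230/5841 = -808.80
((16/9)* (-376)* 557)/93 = -3350912/837 = -4003.48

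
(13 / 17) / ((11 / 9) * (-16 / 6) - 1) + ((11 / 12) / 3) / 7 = -66947/492660 = -0.14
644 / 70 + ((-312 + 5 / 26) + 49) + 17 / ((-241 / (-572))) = -6681409/31330 = -213.26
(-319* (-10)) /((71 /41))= 130790/71 = 1842.11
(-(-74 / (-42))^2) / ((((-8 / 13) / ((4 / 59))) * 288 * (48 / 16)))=17797/44960832 = 0.00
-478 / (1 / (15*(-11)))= 78870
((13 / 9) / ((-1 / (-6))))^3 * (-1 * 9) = -17576/3 = -5858.67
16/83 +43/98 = 5137/8134 = 0.63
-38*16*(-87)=52896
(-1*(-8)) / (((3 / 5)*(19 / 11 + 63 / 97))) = 5.61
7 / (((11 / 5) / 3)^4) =354375/14641 = 24.20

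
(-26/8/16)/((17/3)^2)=-117/18496 = -0.01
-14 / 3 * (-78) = 364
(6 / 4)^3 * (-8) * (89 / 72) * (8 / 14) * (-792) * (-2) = -211464/7 = -30209.14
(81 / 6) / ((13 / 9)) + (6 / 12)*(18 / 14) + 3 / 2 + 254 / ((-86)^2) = 11.52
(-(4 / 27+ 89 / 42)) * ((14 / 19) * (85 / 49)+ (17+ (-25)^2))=-36660746/25137 = -1458.44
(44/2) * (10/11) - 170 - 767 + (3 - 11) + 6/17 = -15719/17 = -924.65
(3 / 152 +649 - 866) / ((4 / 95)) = -164905/32 = -5153.28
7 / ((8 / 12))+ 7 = 35/2 = 17.50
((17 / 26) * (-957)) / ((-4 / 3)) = 48807/104 = 469.30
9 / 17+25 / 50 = 35/34 = 1.03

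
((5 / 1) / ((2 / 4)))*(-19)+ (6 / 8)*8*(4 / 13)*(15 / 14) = -17110/91 = -188.02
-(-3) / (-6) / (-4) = 0.12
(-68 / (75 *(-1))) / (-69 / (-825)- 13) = -187/2664 = -0.07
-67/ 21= -3.19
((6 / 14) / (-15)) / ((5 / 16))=-0.09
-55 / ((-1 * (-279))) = -55/279 = -0.20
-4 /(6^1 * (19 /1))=-2/57 = -0.04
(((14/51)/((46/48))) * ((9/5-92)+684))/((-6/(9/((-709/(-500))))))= -49879200/277219 = -179.93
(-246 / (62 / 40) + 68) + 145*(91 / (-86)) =-244.14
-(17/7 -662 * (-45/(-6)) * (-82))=-2849927/7 = -407132.43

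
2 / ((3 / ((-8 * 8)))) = -128/3 = -42.67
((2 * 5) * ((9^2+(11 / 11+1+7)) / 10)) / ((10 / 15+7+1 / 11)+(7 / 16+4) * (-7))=-9504/2461 = -3.86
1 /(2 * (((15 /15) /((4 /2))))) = 1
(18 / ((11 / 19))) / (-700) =-171/3850 = -0.04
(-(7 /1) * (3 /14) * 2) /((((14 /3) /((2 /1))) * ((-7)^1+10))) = -3/7 = -0.43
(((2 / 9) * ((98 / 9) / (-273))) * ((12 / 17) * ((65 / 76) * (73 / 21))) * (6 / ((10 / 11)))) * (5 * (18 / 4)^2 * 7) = -28105/323 = -87.01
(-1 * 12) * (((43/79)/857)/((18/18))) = -516/67703 = -0.01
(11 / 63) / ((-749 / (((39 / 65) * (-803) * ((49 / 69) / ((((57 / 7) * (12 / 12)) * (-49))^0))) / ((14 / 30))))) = 8833/51681 = 0.17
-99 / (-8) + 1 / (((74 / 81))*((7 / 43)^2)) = 53.68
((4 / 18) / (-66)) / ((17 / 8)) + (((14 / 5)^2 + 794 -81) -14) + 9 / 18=178567583/252450 = 707.34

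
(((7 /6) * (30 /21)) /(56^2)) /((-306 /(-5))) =25/2878848 = 0.00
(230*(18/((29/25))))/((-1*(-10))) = 10350/29 = 356.90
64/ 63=1.02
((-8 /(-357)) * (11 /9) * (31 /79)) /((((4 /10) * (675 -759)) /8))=-13640/5330367 = 0.00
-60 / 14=-30/7 = -4.29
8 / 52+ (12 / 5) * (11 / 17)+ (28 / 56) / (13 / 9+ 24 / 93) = 419999/209950 = 2.00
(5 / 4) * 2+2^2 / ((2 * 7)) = 39/14 = 2.79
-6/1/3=-2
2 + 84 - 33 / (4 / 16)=-46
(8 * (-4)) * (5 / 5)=-32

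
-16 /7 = -2.29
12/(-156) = -1/13 = -0.08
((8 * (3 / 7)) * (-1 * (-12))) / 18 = 16/7 = 2.29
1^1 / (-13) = -1/13 = -0.08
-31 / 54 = -0.57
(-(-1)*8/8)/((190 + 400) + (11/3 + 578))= 3/3515 = 0.00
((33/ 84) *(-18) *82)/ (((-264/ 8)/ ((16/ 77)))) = 1968/539 = 3.65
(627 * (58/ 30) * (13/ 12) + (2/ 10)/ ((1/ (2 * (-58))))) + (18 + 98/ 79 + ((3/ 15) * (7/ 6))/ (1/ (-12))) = 6192607/4740 = 1306.46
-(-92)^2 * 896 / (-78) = 3791872/39 = 97227.49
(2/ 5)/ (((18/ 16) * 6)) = 8/135 = 0.06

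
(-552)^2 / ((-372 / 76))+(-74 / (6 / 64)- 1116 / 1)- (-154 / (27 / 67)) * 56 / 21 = -158538580/2511 = -63137.63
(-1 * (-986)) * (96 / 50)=47328/25 = 1893.12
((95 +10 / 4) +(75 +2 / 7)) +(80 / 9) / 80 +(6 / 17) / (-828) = 4258957/24633 = 172.90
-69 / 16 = -4.31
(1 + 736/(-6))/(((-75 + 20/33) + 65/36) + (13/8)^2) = 770880/443189 = 1.74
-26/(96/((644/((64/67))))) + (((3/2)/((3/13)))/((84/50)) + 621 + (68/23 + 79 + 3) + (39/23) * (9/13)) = 65336473/123648 = 528.41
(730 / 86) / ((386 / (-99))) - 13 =-251909/16598 = -15.18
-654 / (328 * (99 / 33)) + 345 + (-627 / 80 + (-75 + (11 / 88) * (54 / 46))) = 19738469/75440 = 261.64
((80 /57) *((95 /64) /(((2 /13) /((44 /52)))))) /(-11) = -25/24 = -1.04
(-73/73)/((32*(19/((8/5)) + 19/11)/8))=-22/1197 = -0.02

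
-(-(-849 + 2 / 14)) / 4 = -2971/14 = -212.21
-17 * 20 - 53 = -393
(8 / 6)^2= 16/9 = 1.78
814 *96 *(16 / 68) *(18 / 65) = 5626368/1105 = 5091.74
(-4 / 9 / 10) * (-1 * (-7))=-0.31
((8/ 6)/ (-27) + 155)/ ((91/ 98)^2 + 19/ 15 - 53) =-12299980/4038147 = -3.05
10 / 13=0.77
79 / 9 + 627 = 5722/9 = 635.78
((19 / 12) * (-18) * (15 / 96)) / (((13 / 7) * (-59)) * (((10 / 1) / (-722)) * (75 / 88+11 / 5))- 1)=-528143/430776 = -1.23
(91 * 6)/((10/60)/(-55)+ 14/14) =25740/47 = 547.66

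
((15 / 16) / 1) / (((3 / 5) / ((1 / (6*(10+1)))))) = 25/1056 = 0.02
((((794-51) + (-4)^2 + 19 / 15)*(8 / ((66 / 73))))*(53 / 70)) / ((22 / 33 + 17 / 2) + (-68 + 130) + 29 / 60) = 352976608/4965345 = 71.09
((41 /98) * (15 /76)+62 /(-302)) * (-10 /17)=40595/562324 = 0.07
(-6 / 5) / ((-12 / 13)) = 13/10 = 1.30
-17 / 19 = -0.89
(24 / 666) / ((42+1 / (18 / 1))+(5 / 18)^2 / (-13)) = 5616/6553181 = 0.00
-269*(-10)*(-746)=-2006740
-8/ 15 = -0.53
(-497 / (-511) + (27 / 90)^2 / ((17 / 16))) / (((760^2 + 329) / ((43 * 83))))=1410529/216027075 = 0.01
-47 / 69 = -0.68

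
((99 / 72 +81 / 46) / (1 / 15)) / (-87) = -2885/5336 = -0.54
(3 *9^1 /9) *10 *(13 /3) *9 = 1170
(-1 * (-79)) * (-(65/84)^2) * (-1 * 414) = 7676825/392 = 19583.74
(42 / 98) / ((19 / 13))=39/133 = 0.29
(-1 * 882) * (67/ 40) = -29547/20 = -1477.35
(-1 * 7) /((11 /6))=-42/11 = -3.82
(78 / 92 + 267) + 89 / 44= 273109/1012 = 269.87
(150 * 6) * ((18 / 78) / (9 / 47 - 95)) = -31725/14482 = -2.19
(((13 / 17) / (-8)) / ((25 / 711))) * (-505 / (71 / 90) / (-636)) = -2800629/1023536 = -2.74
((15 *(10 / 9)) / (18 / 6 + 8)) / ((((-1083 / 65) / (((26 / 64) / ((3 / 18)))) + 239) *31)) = 42250/200691117 = 0.00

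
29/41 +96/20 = 1129/205 = 5.51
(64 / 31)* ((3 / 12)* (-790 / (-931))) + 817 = 23592077/28861 = 817.44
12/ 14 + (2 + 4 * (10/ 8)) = 55/7 = 7.86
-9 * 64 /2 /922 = -144/461 = -0.31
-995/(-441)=995/441 = 2.26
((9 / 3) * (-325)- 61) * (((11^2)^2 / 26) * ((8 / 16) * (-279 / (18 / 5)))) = 587762945/26 = 22606267.12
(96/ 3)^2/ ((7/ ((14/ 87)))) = 2048/87 = 23.54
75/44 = 1.70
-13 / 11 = -1.18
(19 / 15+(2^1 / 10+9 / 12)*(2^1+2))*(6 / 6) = 76/15 = 5.07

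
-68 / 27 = -2.52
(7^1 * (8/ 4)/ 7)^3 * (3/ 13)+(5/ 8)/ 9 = 1793/936 = 1.92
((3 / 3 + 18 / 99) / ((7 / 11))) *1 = 13/7 = 1.86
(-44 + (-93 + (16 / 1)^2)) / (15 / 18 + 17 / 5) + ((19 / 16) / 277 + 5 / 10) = 16106085/562864 = 28.61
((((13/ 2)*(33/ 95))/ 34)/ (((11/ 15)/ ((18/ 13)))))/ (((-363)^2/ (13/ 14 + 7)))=999/132413204 = 0.00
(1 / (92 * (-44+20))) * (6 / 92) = -1/33856 = 0.00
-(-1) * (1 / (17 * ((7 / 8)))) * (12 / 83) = 96/9877 = 0.01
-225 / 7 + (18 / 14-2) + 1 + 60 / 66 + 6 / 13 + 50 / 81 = -2421827/81081 = -29.87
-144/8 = -18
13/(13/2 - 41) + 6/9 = 20/69 = 0.29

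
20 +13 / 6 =133/6 = 22.17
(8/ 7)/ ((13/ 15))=120/91 = 1.32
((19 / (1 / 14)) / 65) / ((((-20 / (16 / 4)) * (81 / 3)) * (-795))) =266/6976125 = 0.00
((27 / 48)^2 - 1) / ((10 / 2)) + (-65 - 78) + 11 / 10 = -181807/1280 = -142.04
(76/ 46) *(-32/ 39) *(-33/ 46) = 6688/6877 = 0.97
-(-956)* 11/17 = 10516/17 = 618.59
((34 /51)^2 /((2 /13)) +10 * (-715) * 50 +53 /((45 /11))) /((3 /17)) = -273475379/135 = -2025743.55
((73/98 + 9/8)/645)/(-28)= -733/7079520 = 0.00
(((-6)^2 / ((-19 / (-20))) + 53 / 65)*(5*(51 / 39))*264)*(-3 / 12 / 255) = -1051754/16055 = -65.51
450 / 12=75/2 = 37.50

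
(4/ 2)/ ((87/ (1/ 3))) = 2/261 = 0.01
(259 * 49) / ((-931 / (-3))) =777/19 = 40.89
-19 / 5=-3.80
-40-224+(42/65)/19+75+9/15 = -232632/1235 = -188.37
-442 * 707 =-312494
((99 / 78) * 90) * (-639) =-72993.46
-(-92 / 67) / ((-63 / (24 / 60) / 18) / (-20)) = 1472/469 = 3.14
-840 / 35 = -24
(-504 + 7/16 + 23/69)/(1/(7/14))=-24155/96 = -251.61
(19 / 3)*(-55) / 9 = -38.70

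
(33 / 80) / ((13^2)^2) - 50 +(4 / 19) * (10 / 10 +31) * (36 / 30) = -41.92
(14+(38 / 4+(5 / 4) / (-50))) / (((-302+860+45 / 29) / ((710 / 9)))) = 644467/194724 = 3.31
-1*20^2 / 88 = -50/11 = -4.55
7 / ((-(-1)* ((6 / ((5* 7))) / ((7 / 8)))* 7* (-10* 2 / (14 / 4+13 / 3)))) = -2303/1152 = -2.00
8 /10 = 4/5 = 0.80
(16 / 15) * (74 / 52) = 296/195 = 1.52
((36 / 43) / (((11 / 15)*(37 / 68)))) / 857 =36720/14998357 = 0.00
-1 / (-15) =0.07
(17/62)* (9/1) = 153/62 = 2.47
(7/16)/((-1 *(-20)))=7/320 = 0.02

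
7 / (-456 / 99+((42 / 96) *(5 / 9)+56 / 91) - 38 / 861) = -41369328/22408909 = -1.85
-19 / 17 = -1.12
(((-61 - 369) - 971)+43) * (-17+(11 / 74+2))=746221/37 = 20168.14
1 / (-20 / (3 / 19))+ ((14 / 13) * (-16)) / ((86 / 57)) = -2427597/212420 = -11.43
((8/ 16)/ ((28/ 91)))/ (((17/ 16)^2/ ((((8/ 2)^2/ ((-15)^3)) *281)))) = -1870336/975375 = -1.92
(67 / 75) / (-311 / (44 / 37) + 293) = 2948/103875 = 0.03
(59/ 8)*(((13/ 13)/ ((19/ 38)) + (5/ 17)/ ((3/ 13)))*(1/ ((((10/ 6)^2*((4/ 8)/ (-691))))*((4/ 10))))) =-30037.16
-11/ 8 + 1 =-3/8 = -0.38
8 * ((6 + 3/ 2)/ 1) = 60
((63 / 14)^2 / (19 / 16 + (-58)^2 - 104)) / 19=108/330467 = 0.00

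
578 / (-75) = -578/75 = -7.71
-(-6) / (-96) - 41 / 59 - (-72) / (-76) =-30577/17936 = -1.70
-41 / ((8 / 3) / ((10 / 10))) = -123/8 = -15.38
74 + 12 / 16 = 299/4 = 74.75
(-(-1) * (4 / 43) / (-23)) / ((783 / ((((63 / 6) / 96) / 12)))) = -7/148682304 = 0.00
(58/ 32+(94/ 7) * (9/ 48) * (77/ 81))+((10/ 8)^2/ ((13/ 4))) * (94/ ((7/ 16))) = 107.50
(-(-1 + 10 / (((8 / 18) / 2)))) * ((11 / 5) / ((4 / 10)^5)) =-75625/8 = -9453.12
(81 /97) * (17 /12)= 459/388 = 1.18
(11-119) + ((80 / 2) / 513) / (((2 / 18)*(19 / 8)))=-116644/1083 = -107.70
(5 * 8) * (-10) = -400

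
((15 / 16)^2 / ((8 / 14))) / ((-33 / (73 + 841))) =-239925/5632 = -42.60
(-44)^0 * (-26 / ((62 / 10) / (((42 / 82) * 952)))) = -2044.82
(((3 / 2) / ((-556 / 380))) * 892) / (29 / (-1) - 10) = 42370/1807 = 23.45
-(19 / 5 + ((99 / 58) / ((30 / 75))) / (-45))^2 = -4618201/336400 = -13.73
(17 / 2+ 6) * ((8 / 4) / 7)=29/7 = 4.14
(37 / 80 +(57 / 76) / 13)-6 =-5699/1040 = -5.48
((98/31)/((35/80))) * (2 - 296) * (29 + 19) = -3161088/31 = -101970.58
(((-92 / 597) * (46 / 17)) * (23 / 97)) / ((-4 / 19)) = 462346/984453 = 0.47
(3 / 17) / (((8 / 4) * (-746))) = -3/25364 = 0.00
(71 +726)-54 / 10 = 3958/5 = 791.60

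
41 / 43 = 0.95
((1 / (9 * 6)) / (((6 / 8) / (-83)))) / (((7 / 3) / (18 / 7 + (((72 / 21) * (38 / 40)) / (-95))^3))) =-2.26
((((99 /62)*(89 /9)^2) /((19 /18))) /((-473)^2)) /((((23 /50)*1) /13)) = 5148650/275532433 = 0.02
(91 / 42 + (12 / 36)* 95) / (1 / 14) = 1421/3 = 473.67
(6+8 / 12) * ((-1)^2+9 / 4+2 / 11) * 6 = 1510/11 = 137.27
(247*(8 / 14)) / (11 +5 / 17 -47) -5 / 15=-54637/12747 = -4.29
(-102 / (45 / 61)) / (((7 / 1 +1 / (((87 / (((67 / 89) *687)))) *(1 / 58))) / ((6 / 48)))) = -92293/1878540 = -0.05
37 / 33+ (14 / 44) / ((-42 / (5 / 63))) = 1.12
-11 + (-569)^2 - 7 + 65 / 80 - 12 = 5179709/16 = 323731.81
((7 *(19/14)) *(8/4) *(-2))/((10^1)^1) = -19/5 = -3.80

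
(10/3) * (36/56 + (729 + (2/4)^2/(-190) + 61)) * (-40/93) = -4673570/4123 = -1133.54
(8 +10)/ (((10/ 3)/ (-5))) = -27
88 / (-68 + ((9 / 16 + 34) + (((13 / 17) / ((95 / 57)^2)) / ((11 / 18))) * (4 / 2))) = -6582400/2433733 = -2.70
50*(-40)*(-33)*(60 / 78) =660000/13 = 50769.23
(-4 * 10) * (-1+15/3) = -160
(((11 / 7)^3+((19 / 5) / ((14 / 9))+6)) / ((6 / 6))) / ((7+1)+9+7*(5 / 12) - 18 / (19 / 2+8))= 253614/388717 = 0.65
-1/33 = -0.03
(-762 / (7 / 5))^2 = 296246.94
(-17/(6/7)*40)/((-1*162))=1190/243 = 4.90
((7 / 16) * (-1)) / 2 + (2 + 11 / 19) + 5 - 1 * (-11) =11163/608 = 18.36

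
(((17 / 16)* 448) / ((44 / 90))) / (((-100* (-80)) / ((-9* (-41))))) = 44.91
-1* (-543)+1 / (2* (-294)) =319283/588 = 543.00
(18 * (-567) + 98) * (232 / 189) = -335008/27 = -12407.70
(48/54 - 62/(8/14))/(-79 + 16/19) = 36803/26730 = 1.38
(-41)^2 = 1681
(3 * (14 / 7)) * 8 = 48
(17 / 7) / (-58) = -0.04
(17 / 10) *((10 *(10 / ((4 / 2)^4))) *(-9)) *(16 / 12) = -255/2 = -127.50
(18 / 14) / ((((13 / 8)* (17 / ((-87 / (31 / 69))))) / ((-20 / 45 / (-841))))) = -6624/1390753 = 0.00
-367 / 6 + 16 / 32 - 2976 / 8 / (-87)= -56.39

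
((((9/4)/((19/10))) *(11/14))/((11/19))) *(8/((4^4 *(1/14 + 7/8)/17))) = 765/848 = 0.90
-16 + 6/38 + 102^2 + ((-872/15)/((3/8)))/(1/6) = 2695537/285 = 9458.02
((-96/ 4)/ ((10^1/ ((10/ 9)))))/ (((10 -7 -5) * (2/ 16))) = 32/3 = 10.67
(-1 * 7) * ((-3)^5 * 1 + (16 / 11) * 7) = 17927/11 = 1629.73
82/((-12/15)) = -205/2 = -102.50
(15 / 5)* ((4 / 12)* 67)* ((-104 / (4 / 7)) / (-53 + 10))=12194/43 = 283.58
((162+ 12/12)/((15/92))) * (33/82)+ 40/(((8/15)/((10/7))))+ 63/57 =510.58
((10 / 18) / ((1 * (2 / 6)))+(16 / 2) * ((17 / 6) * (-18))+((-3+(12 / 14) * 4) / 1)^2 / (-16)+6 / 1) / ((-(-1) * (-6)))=941611/14112 = 66.72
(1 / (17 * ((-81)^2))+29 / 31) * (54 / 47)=6469208/6018867 = 1.07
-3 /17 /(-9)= 1/51 = 0.02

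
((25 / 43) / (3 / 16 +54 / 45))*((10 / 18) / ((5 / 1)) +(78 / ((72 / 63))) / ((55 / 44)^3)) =630992/42957 = 14.69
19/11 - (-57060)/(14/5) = 1569283/77 = 20380.30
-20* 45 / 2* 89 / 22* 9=-180225/11 = -16384.09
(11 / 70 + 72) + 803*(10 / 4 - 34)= -25222.34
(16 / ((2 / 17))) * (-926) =-125936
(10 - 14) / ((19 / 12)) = -48/19 = -2.53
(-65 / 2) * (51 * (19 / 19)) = -3315/2 = -1657.50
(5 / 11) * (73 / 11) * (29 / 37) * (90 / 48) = 158775/35816 = 4.43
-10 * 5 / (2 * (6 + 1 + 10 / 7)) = -175/59 = -2.97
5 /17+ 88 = 1501/17 = 88.29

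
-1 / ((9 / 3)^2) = -1/9 = -0.11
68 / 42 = 34/21 = 1.62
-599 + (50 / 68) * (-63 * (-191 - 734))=1436509/34 = 42250.26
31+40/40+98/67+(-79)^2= 420389/67 = 6274.46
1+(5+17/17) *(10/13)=73/13 = 5.62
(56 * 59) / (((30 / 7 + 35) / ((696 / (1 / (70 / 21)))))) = 10731392/55 = 195116.22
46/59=0.78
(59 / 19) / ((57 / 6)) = 0.33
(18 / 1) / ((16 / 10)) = 45/4 = 11.25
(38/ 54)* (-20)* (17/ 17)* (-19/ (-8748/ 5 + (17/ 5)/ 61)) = -2202100/14407497 = -0.15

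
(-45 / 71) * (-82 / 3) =1230/71 = 17.32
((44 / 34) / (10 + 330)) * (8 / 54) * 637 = 14014/39015 = 0.36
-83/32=-2.59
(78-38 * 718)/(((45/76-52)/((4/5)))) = 8270624/19535 = 423.37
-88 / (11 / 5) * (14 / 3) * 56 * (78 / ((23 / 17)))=-13861120/23 = -602657.39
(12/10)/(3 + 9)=1/10 = 0.10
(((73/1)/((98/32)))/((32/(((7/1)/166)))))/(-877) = -73/2038148 = 0.00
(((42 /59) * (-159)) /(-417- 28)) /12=1113/52510 = 0.02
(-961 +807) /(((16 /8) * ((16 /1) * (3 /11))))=-847/48 = -17.65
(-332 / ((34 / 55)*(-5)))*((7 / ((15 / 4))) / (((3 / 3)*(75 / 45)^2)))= 153384/2125 = 72.18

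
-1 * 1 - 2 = -3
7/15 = 0.47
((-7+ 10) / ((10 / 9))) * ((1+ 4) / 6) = 9/4 = 2.25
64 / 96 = 2/3 = 0.67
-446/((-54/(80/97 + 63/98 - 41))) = -1330195/4074 = -326.51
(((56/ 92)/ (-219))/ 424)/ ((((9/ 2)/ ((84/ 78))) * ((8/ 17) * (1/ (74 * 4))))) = -30821/31234437 = 0.00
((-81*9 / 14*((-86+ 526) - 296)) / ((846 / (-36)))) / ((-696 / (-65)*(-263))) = -284310/2509283 = -0.11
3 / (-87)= -1/29 = -0.03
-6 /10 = -3/5 = -0.60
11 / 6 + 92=563/6 = 93.83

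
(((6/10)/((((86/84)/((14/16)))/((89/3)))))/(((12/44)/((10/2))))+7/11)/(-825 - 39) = -58765/181632 = -0.32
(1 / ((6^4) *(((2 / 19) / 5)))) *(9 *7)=665/288 = 2.31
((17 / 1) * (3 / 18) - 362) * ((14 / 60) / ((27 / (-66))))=204.86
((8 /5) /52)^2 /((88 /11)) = 1/8450 = 0.00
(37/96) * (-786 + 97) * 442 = -5633953/48 = -117374.02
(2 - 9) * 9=-63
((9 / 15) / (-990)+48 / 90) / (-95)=-293/52250 = -0.01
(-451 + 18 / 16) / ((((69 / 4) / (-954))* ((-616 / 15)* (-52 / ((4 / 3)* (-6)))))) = -93.21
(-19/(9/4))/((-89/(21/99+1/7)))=6232/185031 = 0.03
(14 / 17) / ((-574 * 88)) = -1/61336 = 0.00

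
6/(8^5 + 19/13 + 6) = 26/142027 = 0.00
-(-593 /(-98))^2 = -351649/9604 = -36.61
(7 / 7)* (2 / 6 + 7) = 22/3 = 7.33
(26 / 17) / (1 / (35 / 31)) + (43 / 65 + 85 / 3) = 3157108/102765 = 30.72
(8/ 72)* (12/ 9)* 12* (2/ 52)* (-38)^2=11552/117 = 98.74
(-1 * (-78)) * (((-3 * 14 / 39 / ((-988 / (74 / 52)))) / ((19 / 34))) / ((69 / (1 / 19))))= 4403/26660933 = 0.00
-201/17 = -11.82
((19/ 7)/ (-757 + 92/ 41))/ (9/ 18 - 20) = 1558/8447985 = 0.00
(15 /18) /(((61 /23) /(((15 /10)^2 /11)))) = 345/5368 = 0.06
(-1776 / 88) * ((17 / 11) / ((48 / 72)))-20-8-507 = -581.79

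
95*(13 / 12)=1235/12 = 102.92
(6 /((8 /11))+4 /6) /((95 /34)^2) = 30923/27075 = 1.14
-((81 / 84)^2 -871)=682135/784 = 870.07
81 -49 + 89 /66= 2201/66 = 33.35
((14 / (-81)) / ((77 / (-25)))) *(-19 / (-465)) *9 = 190/9207 = 0.02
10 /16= 5/8 = 0.62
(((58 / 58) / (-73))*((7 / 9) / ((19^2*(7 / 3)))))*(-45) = 15/26353 = 0.00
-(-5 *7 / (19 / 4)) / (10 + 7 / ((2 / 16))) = 70/627 = 0.11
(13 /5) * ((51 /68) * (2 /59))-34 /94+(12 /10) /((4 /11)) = 41656/13865 = 3.00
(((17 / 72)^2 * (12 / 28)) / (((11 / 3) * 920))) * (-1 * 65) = -3757/8160768 = 0.00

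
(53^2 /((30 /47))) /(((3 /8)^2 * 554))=2112368/37395 = 56.49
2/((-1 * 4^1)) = -1/2 = -0.50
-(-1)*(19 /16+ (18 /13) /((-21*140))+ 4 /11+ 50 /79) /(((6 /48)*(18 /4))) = 96698039/24909885 = 3.88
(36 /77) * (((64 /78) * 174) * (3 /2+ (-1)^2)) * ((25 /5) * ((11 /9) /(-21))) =-92800/1911 = -48.56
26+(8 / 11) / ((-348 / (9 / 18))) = 24881/957 = 26.00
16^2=256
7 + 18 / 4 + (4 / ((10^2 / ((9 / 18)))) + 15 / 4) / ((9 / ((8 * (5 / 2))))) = 1789/90 = 19.88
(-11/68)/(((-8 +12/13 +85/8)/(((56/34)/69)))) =-8008/7358229 = 0.00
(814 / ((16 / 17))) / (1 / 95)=657305/8 = 82163.12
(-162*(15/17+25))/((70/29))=-206712/119 = -1737.08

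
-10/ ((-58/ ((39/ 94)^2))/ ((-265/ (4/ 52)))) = -102.24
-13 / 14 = -0.93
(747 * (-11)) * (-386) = 3171762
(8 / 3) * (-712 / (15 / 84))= -159488/15 = -10632.53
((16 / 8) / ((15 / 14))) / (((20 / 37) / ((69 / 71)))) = 5957/1775 = 3.36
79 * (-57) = -4503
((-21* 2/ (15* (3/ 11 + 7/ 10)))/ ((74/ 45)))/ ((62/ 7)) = -24255/122729 = -0.20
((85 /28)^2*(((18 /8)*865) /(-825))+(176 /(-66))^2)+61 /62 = -131328229/9624384 = -13.65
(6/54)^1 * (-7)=-7/9 = -0.78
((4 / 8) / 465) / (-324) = -1/301320 = 0.00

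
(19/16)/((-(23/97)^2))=-178771/8464 = -21.12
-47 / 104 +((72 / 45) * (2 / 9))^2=-68551/210600 = -0.33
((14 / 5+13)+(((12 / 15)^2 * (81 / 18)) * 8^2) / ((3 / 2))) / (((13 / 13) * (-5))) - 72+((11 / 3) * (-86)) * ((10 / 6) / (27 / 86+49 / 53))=-665660687/1270125 = -524.09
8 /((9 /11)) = 88/9 = 9.78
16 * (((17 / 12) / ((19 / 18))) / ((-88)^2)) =51/18392 = 0.00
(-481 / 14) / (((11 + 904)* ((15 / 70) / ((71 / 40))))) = -34151/109800 = -0.31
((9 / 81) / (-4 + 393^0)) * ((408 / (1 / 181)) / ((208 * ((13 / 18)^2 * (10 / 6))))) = -15.13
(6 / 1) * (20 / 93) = 1.29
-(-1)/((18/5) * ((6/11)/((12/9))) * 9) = 55/729 = 0.08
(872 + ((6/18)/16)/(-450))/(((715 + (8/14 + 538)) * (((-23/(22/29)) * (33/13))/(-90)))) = 131846393/162081000 = 0.81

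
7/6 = 1.17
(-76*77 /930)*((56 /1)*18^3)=-318536064/155 = -2055071.38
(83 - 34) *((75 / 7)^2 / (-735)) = -375/49 = -7.65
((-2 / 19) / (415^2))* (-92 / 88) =23/35995025 = 0.00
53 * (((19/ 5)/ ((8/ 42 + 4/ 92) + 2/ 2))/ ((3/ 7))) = 1134889/2980 = 380.84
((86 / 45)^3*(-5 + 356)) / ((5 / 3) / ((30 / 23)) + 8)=16537456/62625 = 264.07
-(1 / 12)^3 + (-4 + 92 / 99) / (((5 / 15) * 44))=-43897/209088 = -0.21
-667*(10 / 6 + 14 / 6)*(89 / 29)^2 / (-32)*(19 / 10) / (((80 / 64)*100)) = 3461477/290000 = 11.94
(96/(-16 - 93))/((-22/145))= 6960/1199 = 5.80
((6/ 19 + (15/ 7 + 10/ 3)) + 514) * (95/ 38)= 1036985/798 = 1299.48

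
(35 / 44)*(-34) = -595/22 = -27.05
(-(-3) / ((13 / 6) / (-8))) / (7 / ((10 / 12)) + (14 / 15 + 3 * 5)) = -432/949 = -0.46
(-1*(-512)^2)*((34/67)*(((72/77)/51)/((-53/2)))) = 25165824/273427 = 92.04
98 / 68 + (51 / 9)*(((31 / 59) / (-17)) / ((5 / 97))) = -1.96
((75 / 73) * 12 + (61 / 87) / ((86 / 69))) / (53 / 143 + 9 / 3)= 335623717/87753884 = 3.82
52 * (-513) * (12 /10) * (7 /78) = -14364/5 = -2872.80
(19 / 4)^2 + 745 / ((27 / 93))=372769/144 = 2588.67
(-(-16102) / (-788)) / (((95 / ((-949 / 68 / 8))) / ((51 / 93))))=7640399/37130560 = 0.21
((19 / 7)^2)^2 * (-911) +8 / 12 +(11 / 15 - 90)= -49535.68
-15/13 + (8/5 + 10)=679/65 = 10.45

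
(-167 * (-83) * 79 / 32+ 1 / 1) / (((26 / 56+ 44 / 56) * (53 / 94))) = 51467397/1060 = 48554.15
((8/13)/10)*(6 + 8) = 56/65 = 0.86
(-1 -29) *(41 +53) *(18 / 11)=-50760/11 = -4614.55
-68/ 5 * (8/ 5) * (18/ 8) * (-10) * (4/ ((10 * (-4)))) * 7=-8568/25 = -342.72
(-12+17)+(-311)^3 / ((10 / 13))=-391042953/10 = -39104295.30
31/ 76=0.41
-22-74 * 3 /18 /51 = -22.24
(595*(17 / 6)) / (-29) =-10115/174 = -58.13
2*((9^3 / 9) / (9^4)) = 2/81 = 0.02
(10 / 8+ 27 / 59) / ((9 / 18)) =403/118 = 3.42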